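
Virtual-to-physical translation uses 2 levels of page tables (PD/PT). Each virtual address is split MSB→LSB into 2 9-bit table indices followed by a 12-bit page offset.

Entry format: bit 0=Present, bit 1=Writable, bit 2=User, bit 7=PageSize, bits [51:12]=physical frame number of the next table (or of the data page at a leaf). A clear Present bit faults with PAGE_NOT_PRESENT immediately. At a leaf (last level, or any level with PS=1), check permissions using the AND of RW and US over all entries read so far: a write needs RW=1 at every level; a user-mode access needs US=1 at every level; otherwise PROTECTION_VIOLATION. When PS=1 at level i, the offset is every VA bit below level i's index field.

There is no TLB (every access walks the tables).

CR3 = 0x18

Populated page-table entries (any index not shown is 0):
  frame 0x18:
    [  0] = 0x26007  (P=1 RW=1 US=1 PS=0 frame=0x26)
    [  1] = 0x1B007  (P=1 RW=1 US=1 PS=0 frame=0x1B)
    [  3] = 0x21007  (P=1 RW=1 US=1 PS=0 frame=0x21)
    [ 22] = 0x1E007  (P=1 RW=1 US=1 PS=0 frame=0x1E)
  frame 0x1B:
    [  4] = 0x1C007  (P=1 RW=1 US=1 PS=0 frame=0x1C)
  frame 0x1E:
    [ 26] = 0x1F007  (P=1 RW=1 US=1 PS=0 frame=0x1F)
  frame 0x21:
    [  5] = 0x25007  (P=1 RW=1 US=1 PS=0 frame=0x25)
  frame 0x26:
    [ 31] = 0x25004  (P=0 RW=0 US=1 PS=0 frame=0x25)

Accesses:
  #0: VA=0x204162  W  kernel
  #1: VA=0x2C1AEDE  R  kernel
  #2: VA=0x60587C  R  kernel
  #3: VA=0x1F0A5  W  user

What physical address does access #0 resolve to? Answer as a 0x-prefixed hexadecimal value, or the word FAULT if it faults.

Trace:
#0 VA=0x204162 (w,kernel):
  L0: frame=0x18 idx=1 entry=0x1B007 [P=1 RW=1 US=1 PS=0]
  L1: frame=0x1B idx=4 entry=0x1C007 [P=1 RW=1 US=1 PS=0]
  ✓ 0x1C162  — 2 lookups
#1 VA=0x2C1AEDE (r,kernel):
  L0: frame=0x18 idx=22 entry=0x1E007 [P=1 RW=1 US=1 PS=0]
  L1: frame=0x1E idx=26 entry=0x1F007 [P=1 RW=1 US=1 PS=0]
  ✓ 0x1FEDE  — 2 lookups
#2 VA=0x60587C (r,kernel):
  L0: frame=0x18 idx=3 entry=0x21007 [P=1 RW=1 US=1 PS=0]
  L1: frame=0x21 idx=5 entry=0x25007 [P=1 RW=1 US=1 PS=0]
  ✓ 0x2587C  — 2 lookups
#3 VA=0x1F0A5 (w,user):
  L0: frame=0x18 idx=0 entry=0x26007 [P=1 RW=1 US=1 PS=0]
  L1: frame=0x26 idx=31 entry=0x25004 [P=0 RW=0 US=1 PS=0]
  ⇒ fault: PAGE_NOT_PRESENT  — 2 lookups

Access #0 PA: 0x1C162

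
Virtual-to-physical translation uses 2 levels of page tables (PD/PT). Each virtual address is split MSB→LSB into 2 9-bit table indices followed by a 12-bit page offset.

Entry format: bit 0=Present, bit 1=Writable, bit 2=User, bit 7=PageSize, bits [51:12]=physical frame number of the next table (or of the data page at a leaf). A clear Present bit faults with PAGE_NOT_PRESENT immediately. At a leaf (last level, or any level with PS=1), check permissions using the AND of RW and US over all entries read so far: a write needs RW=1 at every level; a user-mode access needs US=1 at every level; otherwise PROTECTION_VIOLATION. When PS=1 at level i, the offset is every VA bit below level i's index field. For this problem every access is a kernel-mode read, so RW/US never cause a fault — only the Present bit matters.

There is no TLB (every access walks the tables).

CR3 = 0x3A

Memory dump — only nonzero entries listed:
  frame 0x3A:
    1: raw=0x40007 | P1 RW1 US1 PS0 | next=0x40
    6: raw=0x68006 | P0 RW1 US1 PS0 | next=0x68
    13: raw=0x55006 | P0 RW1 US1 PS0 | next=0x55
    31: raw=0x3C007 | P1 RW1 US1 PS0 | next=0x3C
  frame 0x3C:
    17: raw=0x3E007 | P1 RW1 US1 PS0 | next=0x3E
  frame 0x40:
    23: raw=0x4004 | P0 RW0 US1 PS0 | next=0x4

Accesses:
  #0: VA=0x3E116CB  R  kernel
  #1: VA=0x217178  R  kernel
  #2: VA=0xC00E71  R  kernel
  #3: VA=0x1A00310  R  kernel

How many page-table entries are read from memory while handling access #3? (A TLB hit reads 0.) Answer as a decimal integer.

Trace:
#0 VA=0x3E116CB (r,kernel):
  L0 @0x3A[31] → 0x3C007  P=1,RW=1,US=1,PS=0
  L1 @0x3C[17] → 0x3E007  P=1,RW=1,US=1,PS=0
  ✓ 0x3E6CB  — 2 lookups
#1 VA=0x217178 (r,kernel):
  L0 @0x3A[1] → 0x40007  P=1,RW=1,US=1,PS=0
  L1 @0x40[23] → 0x4004  P=0,RW=0,US=1,PS=0
  ✗ PAGE_NOT_PRESENT  [2 reads]
#2 VA=0xC00E71 (r,kernel):
  L0 @0x3A[6] → 0x68006  P=0,RW=1,US=1,PS=0
  ✗ PAGE_NOT_PRESENT  [1 reads]
#3 VA=0x1A00310 (r,kernel):
  L0 @0x3A[13] → 0x55006  P=0,RW=1,US=1,PS=0
  ✗ PAGE_NOT_PRESENT  [1 reads]

Entries read for #3: 1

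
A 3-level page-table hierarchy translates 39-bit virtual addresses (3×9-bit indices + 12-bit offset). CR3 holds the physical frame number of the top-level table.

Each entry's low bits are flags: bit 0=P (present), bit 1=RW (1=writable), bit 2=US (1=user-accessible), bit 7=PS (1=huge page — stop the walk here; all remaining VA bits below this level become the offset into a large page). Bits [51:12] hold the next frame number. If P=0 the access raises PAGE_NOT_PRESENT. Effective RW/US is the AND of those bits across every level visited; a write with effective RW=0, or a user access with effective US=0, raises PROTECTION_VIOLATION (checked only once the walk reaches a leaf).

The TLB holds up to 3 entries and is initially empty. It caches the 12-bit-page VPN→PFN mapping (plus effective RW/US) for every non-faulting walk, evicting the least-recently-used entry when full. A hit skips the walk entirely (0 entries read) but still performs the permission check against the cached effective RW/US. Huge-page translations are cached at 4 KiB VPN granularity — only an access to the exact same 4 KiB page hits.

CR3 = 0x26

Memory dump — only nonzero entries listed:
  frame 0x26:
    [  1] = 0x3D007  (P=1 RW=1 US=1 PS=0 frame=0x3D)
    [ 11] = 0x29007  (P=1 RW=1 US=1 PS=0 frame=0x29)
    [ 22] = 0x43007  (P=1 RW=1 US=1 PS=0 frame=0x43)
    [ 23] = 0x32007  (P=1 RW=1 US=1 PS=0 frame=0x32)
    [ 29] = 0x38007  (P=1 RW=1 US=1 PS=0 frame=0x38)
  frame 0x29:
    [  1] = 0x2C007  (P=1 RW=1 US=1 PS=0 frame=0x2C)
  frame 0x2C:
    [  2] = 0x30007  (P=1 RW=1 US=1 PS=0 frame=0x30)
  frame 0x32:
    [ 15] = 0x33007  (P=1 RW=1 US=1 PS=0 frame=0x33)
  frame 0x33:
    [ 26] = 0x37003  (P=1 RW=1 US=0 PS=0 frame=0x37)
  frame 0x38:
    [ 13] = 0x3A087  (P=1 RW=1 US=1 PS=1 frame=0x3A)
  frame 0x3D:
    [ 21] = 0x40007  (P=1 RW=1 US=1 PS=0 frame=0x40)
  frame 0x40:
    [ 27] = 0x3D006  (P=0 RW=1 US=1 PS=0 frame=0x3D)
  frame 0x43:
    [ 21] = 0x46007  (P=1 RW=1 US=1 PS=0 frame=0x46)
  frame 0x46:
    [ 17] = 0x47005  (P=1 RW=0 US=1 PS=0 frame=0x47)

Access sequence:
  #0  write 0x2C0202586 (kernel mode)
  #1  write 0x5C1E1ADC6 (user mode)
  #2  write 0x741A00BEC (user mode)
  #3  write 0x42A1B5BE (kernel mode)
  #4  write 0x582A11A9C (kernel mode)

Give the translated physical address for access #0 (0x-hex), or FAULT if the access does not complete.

Trace:
#0 VA=0x2C0202586 (w,kernel):
  L0: frame=0x26 idx=11 entry=0x29007 [P=1 RW=1 US=1 PS=0]
  L1: frame=0x29 idx=1 entry=0x2C007 [P=1 RW=1 US=1 PS=0]
  L2: frame=0x2C idx=2 entry=0x30007 [P=1 RW=1 US=1 PS=0]
  ✓ 0x30586  — 3 lookups
#1 VA=0x5C1E1ADC6 (w,user):
  L0: frame=0x26 idx=23 entry=0x32007 [P=1 RW=1 US=1 PS=0]
  L1: frame=0x32 idx=15 entry=0x33007 [P=1 RW=1 US=1 PS=0]
  L2: frame=0x33 idx=26 entry=0x37003 [P=1 RW=1 US=0 PS=0]
  → PROTECTION_VIOLATION  (3 entries read)
#2 VA=0x741A00BEC (w,user):
  L0: frame=0x26 idx=29 entry=0x38007 [P=1 RW=1 US=1 PS=0]
  L1: frame=0x38 idx=13 entry=0x3A087 [P=1 RW=1 US=1 PS=1]
  ✓ 0x3ABEC (huge @L1)  — 2 lookups
#3 VA=0x42A1B5BE (w,kernel):
  L0: frame=0x26 idx=1 entry=0x3D007 [P=1 RW=1 US=1 PS=0]
  L1: frame=0x3D idx=21 entry=0x40007 [P=1 RW=1 US=1 PS=0]
  L2: frame=0x40 idx=27 entry=0x3D006 [P=0 RW=1 US=1 PS=0]
  → PAGE_NOT_PRESENT  (3 entries read)
#4 VA=0x582A11A9C (w,kernel):
  L0: frame=0x26 idx=22 entry=0x43007 [P=1 RW=1 US=1 PS=0]
  L1: frame=0x43 idx=21 entry=0x46007 [P=1 RW=1 US=1 PS=0]
  L2: frame=0x46 idx=17 entry=0x47005 [P=1 RW=0 US=1 PS=0]
  → PROTECTION_VIOLATION  (3 entries read)

Access #0 PA: 0x30586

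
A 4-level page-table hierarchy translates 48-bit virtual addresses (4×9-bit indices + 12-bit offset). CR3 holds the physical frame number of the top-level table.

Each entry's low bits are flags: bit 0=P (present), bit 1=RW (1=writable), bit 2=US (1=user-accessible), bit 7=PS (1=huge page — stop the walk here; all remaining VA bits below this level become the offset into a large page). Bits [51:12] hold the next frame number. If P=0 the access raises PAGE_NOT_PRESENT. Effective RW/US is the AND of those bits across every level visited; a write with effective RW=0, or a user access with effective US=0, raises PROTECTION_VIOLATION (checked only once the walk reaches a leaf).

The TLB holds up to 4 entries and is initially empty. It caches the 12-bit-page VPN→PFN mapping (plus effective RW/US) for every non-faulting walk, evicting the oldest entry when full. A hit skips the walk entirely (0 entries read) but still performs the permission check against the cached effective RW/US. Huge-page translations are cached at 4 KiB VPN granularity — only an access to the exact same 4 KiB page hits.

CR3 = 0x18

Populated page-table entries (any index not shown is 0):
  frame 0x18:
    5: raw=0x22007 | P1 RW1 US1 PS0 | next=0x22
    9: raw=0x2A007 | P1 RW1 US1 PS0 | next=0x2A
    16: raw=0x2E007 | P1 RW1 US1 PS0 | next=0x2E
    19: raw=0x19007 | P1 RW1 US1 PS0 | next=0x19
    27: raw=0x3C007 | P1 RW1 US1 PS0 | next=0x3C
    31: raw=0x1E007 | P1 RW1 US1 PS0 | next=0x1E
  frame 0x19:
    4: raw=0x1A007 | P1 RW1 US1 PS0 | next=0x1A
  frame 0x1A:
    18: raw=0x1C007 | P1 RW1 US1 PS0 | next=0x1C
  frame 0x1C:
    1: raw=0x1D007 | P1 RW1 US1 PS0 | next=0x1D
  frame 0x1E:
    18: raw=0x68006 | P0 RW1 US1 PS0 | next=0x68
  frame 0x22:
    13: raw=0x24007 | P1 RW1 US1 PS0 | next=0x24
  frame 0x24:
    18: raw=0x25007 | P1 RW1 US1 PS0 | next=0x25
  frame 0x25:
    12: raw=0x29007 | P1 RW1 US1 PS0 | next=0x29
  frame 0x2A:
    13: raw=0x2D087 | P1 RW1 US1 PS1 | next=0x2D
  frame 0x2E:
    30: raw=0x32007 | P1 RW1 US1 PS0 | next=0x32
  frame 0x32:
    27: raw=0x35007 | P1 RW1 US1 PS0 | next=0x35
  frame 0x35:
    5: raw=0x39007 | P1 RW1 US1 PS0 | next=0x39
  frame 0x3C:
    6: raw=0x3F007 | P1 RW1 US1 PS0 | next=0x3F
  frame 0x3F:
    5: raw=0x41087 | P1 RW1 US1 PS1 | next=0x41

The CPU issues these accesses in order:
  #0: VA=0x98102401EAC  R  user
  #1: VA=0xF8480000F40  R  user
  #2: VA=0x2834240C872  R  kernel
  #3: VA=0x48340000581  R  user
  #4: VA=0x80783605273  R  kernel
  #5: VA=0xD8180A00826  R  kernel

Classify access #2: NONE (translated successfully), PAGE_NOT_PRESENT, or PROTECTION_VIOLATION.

Walk each access:
#0 VA=0x98102401EAC (r,user):
  L0 @0x18[19] → 0x19007  P=1,RW=1,US=1,PS=0
  L1 @0x19[4] → 0x1A007  P=1,RW=1,US=1,PS=0
  L2 @0x1A[18] → 0x1C007  P=1,RW=1,US=1,PS=0
  L3 @0x1C[1] → 0x1D007  P=1,RW=1,US=1,PS=0
  ✓ 0x1DEAC  — 4 lookups
#1 VA=0xF8480000F40 (r,user):
  L0 @0x18[31] → 0x1E007  P=1,RW=1,US=1,PS=0
  L1 @0x1E[18] → 0x68006  P=0,RW=1,US=1,PS=0
  ✗ PAGE_NOT_PRESENT  [2 reads]
#2 VA=0x2834240C872 (r,kernel):
  L0 @0x18[5] → 0x22007  P=1,RW=1,US=1,PS=0
  L1 @0x22[13] → 0x24007  P=1,RW=1,US=1,PS=0
  L2 @0x24[18] → 0x25007  P=1,RW=1,US=1,PS=0
  L3 @0x25[12] → 0x29007  P=1,RW=1,US=1,PS=0
  ✓ 0x29872  — 4 lookups
#3 VA=0x48340000581 (r,user):
  L0 @0x18[9] → 0x2A007  P=1,RW=1,US=1,PS=0
  L1 @0x2A[13] → 0x2D087  P=1,RW=1,US=1,PS=1
  ✓ 0x2D581 (huge @L1)  — 2 lookups
#4 VA=0x80783605273 (r,kernel):
  L0 @0x18[16] → 0x2E007  P=1,RW=1,US=1,PS=0
  L1 @0x2E[30] → 0x32007  P=1,RW=1,US=1,PS=0
  L2 @0x32[27] → 0x35007  P=1,RW=1,US=1,PS=0
  L3 @0x35[5] → 0x39007  P=1,RW=1,US=1,PS=0
  ✓ 0x39273  — 4 lookups
#5 VA=0xD8180A00826 (r,kernel):
  L0 @0x18[27] → 0x3C007  P=1,RW=1,US=1,PS=0
  L1 @0x3C[6] → 0x3F007  P=1,RW=1,US=1,PS=0
  L2 @0x3F[5] → 0x41087  P=1,RW=1,US=1,PS=1
  ✓ 0x41826 (huge @L2)  — 3 lookups

Access #2 fault: NONE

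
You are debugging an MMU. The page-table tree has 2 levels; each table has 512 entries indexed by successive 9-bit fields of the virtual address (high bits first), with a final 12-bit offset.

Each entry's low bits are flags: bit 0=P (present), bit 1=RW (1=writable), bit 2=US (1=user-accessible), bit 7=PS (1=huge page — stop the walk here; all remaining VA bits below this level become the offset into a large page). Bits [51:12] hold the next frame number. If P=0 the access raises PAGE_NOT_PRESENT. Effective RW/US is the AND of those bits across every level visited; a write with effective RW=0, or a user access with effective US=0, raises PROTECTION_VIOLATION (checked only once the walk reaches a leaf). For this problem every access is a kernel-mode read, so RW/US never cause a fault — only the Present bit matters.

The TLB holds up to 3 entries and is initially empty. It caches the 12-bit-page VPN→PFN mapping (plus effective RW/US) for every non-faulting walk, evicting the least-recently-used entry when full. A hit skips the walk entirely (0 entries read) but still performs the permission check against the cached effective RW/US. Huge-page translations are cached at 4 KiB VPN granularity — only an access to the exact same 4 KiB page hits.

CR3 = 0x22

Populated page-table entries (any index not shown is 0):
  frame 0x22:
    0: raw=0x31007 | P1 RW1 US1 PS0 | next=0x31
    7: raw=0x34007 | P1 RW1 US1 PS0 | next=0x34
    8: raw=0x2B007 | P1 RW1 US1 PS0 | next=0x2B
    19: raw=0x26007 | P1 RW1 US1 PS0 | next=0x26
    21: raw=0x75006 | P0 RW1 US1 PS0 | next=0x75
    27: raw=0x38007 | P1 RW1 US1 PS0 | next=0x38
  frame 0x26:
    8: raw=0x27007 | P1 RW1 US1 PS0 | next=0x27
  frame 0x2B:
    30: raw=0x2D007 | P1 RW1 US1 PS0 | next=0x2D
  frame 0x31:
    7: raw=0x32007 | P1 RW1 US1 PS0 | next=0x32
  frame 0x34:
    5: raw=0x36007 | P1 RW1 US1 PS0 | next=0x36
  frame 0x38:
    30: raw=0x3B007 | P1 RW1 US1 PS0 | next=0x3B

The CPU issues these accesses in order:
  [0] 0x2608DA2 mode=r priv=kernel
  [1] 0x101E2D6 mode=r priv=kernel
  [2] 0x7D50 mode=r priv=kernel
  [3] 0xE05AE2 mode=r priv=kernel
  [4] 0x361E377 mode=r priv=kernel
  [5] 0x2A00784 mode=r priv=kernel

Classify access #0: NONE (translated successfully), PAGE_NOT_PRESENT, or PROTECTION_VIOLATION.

Per-access translation:
#0 VA=0x2608DA2 (r,kernel):
  L0 @0x22[19] → 0x26007  P=1,RW=1,US=1,PS=0
  L1 @0x26[8] → 0x27007  P=1,RW=1,US=1,PS=0
  → PA=0x27DA2  (2 entries read)
#1 VA=0x101E2D6 (r,kernel):
  L0 @0x22[8] → 0x2B007  P=1,RW=1,US=1,PS=0
  L1 @0x2B[30] → 0x2D007  P=1,RW=1,US=1,PS=0
  → PA=0x2D2D6  (2 entries read)
#2 VA=0x7D50 (r,kernel):
  L0 @0x22[0] → 0x31007  P=1,RW=1,US=1,PS=0
  L1 @0x31[7] → 0x32007  P=1,RW=1,US=1,PS=0
  → PA=0x32D50  (2 entries read)
#3 VA=0xE05AE2 (r,kernel):
  L0 @0x22[7] → 0x34007  P=1,RW=1,US=1,PS=0
  L1 @0x34[5] → 0x36007  P=1,RW=1,US=1,PS=0
  → PA=0x36AE2  (2 entries read)
#4 VA=0x361E377 (r,kernel):
  L0 @0x22[27] → 0x38007  P=1,RW=1,US=1,PS=0
  L1 @0x38[30] → 0x3B007  P=1,RW=1,US=1,PS=0
  → PA=0x3B377  (2 entries read)
#5 VA=0x2A00784 (r,kernel):
  L0 @0x22[21] → 0x75006  P=0,RW=1,US=1,PS=0
  ⇒ fault: PAGE_NOT_PRESENT  — 1 lookups

Access #0 fault: NONE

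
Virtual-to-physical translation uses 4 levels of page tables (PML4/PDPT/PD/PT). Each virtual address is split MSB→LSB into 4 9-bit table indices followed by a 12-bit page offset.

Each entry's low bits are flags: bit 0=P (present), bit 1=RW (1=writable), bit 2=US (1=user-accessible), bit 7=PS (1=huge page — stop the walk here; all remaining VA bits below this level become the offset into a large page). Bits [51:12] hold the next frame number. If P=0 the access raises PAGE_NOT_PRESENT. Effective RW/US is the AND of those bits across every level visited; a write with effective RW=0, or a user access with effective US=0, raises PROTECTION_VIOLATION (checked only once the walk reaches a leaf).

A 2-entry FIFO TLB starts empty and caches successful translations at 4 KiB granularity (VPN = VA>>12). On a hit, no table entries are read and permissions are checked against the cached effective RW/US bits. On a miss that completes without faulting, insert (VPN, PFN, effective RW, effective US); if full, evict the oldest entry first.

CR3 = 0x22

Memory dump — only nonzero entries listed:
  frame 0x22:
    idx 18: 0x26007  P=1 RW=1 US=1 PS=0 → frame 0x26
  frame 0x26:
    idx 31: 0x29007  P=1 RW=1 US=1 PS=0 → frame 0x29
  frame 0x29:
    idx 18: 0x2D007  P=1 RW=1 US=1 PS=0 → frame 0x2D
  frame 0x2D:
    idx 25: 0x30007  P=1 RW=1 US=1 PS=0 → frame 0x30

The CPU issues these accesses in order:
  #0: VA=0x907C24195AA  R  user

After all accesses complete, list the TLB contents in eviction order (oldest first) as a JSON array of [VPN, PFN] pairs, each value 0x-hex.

Walk each access:
#0 VA=0x907C24195AA (r,user):
  [0] read 0x22 idx=18: raw=0x26007 flags P=1 W=1 U=1 S=0
  [1] read 0x26 idx=31: raw=0x29007 flags P=1 W=1 U=1 S=0
  [2] read 0x29 idx=18: raw=0x2D007 flags P=1 W=1 U=1 S=0
  [3] read 0x2D idx=25: raw=0x30007 flags P=1 W=1 U=1 S=0
  ✓ 0x305AA  — 4 lookups

TLB: [["0x907C2419", "0x30"]]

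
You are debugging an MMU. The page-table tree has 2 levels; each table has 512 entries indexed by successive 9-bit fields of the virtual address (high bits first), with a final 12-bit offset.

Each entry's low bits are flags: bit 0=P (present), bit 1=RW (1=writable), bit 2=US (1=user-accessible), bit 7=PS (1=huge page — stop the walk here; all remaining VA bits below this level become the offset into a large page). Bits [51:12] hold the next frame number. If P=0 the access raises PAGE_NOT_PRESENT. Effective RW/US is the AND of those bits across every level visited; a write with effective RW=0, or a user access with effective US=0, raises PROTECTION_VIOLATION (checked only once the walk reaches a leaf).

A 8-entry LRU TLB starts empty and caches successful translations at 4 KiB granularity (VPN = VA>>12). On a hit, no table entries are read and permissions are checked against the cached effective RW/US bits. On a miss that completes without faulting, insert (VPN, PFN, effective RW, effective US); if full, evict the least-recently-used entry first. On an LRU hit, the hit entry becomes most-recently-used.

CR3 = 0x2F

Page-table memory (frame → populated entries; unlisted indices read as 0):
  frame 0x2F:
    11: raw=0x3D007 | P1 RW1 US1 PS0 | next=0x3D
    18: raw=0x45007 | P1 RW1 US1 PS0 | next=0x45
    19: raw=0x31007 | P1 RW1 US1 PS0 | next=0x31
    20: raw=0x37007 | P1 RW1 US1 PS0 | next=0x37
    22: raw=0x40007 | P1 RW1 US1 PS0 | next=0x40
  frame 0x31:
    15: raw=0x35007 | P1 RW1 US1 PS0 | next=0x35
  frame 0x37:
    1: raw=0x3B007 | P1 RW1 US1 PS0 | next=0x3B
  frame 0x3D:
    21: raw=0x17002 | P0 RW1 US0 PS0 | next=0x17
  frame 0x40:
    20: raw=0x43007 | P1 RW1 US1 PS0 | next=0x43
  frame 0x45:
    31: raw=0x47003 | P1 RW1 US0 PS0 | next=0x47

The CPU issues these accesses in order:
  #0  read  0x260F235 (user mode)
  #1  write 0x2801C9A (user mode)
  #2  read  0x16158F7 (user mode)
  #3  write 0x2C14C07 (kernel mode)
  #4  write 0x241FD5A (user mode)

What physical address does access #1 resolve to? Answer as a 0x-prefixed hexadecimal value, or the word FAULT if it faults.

Walk each access:
#0 VA=0x260F235 (r,user):
  L0 @0x2F[19] → 0x31007  P=1,RW=1,US=1,PS=0
  L1 @0x31[15] → 0x35007  P=1,RW=1,US=1,PS=0
  ✓ 0x35235  — 2 lookups
#1 VA=0x2801C9A (w,user):
  L0 @0x2F[20] → 0x37007  P=1,RW=1,US=1,PS=0
  L1 @0x37[1] → 0x3B007  P=1,RW=1,US=1,PS=0
  ✓ 0x3BC9A  — 2 lookups
#2 VA=0x16158F7 (r,user):
  L0 @0x2F[11] → 0x3D007  P=1,RW=1,US=1,PS=0
  L1 @0x3D[21] → 0x17002  P=0,RW=1,US=0,PS=0
  → PAGE_NOT_PRESENT  (2 entries read)
#3 VA=0x2C14C07 (w,kernel):
  L0 @0x2F[22] → 0x40007  P=1,RW=1,US=1,PS=0
  L1 @0x40[20] → 0x43007  P=1,RW=1,US=1,PS=0
  ✓ 0x43C07  — 2 lookups
#4 VA=0x241FD5A (w,user):
  L0 @0x2F[18] → 0x45007  P=1,RW=1,US=1,PS=0
  L1 @0x45[31] → 0x47003  P=1,RW=1,US=0,PS=0
  → PROTECTION_VIOLATION  (2 entries read)

Access #1 PA: 0x3BC9A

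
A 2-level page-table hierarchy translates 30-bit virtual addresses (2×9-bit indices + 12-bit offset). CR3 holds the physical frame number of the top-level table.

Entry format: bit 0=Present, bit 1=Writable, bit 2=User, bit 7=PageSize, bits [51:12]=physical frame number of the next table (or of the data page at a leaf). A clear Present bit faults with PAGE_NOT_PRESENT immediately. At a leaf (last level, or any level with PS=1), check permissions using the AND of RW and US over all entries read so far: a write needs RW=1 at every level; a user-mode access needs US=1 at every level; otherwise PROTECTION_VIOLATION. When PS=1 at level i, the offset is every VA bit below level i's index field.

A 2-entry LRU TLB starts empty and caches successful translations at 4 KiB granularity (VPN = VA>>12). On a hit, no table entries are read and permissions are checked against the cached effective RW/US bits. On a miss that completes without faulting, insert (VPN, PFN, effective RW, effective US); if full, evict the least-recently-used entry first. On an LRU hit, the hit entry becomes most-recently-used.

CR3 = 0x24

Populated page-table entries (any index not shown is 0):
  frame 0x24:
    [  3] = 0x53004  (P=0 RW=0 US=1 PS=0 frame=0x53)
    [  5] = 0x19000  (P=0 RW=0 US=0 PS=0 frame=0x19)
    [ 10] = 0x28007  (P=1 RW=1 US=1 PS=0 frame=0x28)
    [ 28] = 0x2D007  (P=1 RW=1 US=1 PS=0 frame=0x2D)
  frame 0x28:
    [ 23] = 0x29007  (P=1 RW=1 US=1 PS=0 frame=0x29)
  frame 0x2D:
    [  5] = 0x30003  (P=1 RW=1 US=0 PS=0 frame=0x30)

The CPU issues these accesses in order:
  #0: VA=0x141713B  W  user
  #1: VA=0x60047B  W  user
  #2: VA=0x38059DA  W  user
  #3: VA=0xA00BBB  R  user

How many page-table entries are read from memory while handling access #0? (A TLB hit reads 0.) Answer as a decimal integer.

Walk each access:
#0 VA=0x141713B (w,user):
  lvl0: tbl 0x24, slot 10 ⇒ 0x28007 (P1/RW1/US1/PS0)
  lvl1: tbl 0x28, slot 23 ⇒ 0x29007 (P1/RW1/US1/PS0)
  ⇒ phys 0x2913B  [2 reads]
#1 VA=0x60047B (w,user):
  lvl0: tbl 0x24, slot 3 ⇒ 0x53004 (P0/RW0/US1/PS0)
  ✗ PAGE_NOT_PRESENT  [1 reads]
#2 VA=0x38059DA (w,user):
  lvl0: tbl 0x24, slot 28 ⇒ 0x2D007 (P1/RW1/US1/PS0)
  lvl1: tbl 0x2D, slot 5 ⇒ 0x30003 (P1/RW1/US0/PS0)
  ✗ PROTECTION_VIOLATION  [2 reads]
#3 VA=0xA00BBB (r,user):
  lvl0: tbl 0x24, slot 5 ⇒ 0x19000 (P0/RW0/US0/PS0)
  ✗ PAGE_NOT_PRESENT  [1 reads]

Entries read for #0: 2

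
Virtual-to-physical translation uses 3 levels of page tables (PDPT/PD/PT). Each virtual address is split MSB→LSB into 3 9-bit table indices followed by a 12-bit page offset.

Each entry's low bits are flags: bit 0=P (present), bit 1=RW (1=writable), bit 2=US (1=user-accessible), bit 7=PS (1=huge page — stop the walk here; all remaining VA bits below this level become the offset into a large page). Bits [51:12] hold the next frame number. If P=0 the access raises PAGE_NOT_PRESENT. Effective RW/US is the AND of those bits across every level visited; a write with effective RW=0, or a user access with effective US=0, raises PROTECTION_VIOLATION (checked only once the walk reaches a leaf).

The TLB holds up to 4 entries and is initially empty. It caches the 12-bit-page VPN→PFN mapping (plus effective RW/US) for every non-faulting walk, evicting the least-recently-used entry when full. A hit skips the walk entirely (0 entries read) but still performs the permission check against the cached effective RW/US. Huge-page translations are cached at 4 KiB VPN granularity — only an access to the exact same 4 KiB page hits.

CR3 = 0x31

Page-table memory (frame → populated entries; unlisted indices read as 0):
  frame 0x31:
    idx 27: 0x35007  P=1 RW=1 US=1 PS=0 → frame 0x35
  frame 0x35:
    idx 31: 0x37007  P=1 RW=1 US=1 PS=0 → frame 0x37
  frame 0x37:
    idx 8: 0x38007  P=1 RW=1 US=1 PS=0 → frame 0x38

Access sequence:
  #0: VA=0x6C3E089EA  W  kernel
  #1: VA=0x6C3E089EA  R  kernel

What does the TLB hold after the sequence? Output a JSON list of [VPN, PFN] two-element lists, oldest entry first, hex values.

Trace:
#0 VA=0x6C3E089EA (w,kernel):
  L0: frame=0x31 idx=27 entry=0x35007 [P=1 RW=1 US=1 PS=0]
  L1: frame=0x35 idx=31 entry=0x37007 [P=1 RW=1 US=1 PS=0]
  L2: frame=0x37 idx=8 entry=0x38007 [P=1 RW=1 US=1 PS=0]
  → PA=0x389EA  (3 entries read)
#1 VA=0x6C3E089EA (r,kernel):
  TLB hit vpn=0x6C3E08 → PA=0x389EA

TLB: [["0x6C3E08", "0x38"]]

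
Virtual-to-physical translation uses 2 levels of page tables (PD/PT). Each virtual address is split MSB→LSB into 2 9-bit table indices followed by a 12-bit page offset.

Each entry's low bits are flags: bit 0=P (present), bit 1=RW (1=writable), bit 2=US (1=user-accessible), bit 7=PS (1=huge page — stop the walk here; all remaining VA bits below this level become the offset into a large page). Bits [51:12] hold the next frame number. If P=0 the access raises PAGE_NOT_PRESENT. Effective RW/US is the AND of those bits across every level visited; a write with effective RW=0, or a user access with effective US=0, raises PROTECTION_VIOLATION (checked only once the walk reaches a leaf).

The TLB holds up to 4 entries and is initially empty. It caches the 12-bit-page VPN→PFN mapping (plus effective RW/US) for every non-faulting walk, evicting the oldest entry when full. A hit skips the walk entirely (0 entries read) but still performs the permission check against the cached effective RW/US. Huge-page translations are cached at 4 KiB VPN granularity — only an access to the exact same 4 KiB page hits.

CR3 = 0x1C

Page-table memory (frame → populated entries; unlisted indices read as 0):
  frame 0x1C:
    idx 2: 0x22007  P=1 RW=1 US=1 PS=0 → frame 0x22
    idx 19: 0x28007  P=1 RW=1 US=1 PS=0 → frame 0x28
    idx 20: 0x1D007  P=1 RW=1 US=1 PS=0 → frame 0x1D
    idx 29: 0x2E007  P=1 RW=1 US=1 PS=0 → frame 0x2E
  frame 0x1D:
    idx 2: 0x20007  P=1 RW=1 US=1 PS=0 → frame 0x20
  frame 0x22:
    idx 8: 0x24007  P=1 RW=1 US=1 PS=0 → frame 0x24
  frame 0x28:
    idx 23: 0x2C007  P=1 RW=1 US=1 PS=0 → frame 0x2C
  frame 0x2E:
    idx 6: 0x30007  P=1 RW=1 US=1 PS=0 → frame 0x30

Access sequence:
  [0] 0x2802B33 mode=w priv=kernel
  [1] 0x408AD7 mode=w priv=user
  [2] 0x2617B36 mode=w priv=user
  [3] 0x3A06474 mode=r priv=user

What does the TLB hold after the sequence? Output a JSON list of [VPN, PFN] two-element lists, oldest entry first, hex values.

Per-access translation:
#0 VA=0x2802B33 (w,kernel):
  L0: frame=0x1C idx=20 entry=0x1D007 [P=1 RW=1 US=1 PS=0]
  L1: frame=0x1D idx=2 entry=0x20007 [P=1 RW=1 US=1 PS=0]
  ⇒ phys 0x20B33  [2 reads]
#1 VA=0x408AD7 (w,user):
  L0: frame=0x1C idx=2 entry=0x22007 [P=1 RW=1 US=1 PS=0]
  L1: frame=0x22 idx=8 entry=0x24007 [P=1 RW=1 US=1 PS=0]
  ⇒ phys 0x24AD7  [2 reads]
#2 VA=0x2617B36 (w,user):
  L0: frame=0x1C idx=19 entry=0x28007 [P=1 RW=1 US=1 PS=0]
  L1: frame=0x28 idx=23 entry=0x2C007 [P=1 RW=1 US=1 PS=0]
  ⇒ phys 0x2CB36  [2 reads]
#3 VA=0x3A06474 (r,user):
  L0: frame=0x1C idx=29 entry=0x2E007 [P=1 RW=1 US=1 PS=0]
  L1: frame=0x2E idx=6 entry=0x30007 [P=1 RW=1 US=1 PS=0]
  ⇒ phys 0x30474  [2 reads]

TLB: [["0x2802", "0x20"], ["0x408", "0x24"], ["0x2617", "0x2C"], ["0x3A06", "0x30"]]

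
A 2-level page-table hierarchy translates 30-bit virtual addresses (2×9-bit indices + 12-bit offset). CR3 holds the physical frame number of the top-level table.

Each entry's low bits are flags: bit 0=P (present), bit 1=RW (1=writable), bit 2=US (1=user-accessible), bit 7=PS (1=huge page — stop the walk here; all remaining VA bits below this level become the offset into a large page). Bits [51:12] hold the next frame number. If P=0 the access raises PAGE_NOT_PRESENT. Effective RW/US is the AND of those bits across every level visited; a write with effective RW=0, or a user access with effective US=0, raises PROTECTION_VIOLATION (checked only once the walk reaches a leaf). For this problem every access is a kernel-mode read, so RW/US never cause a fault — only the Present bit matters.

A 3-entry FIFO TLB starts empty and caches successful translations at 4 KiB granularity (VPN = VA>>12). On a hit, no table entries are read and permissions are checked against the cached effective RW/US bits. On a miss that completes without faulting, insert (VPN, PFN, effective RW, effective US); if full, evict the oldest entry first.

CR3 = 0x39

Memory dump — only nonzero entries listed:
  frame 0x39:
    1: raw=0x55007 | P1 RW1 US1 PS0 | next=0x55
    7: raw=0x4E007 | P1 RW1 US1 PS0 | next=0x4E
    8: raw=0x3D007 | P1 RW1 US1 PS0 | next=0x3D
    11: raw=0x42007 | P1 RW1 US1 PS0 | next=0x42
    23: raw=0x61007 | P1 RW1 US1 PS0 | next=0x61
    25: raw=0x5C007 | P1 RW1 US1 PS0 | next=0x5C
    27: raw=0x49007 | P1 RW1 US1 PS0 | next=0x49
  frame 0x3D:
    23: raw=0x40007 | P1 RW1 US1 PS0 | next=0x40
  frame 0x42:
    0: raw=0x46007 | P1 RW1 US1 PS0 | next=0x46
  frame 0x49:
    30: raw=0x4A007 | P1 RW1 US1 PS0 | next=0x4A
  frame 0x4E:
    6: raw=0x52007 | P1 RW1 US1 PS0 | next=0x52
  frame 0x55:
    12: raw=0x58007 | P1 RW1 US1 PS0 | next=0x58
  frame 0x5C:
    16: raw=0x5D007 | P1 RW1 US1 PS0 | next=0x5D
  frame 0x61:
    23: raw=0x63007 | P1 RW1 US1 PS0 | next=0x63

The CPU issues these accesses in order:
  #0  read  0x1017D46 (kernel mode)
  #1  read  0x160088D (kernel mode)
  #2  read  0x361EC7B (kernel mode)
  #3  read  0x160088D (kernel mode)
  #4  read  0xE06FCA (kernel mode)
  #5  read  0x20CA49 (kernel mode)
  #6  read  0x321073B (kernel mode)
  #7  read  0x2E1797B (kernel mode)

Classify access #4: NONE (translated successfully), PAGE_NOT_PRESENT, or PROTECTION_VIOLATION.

Walk each access:
#0 VA=0x1017D46 (r,kernel):
  [0] read 0x39 idx=8: raw=0x3D007 flags P=1 W=1 U=1 S=0
  [1] read 0x3D idx=23: raw=0x40007 flags P=1 W=1 U=1 S=0
  ✓ 0x40D46  — 2 lookups
#1 VA=0x160088D (r,kernel):
  [0] read 0x39 idx=11: raw=0x42007 flags P=1 W=1 U=1 S=0
  [1] read 0x42 idx=0: raw=0x46007 flags P=1 W=1 U=1 S=0
  ✓ 0x4688D  — 2 lookups
#2 VA=0x361EC7B (r,kernel):
  [0] read 0x39 idx=27: raw=0x49007 flags P=1 W=1 U=1 S=0
  [1] read 0x49 idx=30: raw=0x4A007 flags P=1 W=1 U=1 S=0
  ✓ 0x4AC7B  — 2 lookups
#3 VA=0x160088D (r,kernel):
  TLB hit vpn=0x1600 → PA=0x4688D
#4 VA=0xE06FCA (r,kernel):
  [0] read 0x39 idx=7: raw=0x4E007 flags P=1 W=1 U=1 S=0
  [1] read 0x4E idx=6: raw=0x52007 flags P=1 W=1 U=1 S=0
  ✓ 0x52FCA  — 2 lookups
#5 VA=0x20CA49 (r,kernel):
  [0] read 0x39 idx=1: raw=0x55007 flags P=1 W=1 U=1 S=0
  [1] read 0x55 idx=12: raw=0x58007 flags P=1 W=1 U=1 S=0
  ✓ 0x58A49  — 2 lookups
#6 VA=0x321073B (r,kernel):
  [0] read 0x39 idx=25: raw=0x5C007 flags P=1 W=1 U=1 S=0
  [1] read 0x5C idx=16: raw=0x5D007 flags P=1 W=1 U=1 S=0
  ✓ 0x5D73B  — 2 lookups
#7 VA=0x2E1797B (r,kernel):
  [0] read 0x39 idx=23: raw=0x61007 flags P=1 W=1 U=1 S=0
  [1] read 0x61 idx=23: raw=0x63007 flags P=1 W=1 U=1 S=0
  ✓ 0x6397B  — 2 lookups

Access #4 fault: NONE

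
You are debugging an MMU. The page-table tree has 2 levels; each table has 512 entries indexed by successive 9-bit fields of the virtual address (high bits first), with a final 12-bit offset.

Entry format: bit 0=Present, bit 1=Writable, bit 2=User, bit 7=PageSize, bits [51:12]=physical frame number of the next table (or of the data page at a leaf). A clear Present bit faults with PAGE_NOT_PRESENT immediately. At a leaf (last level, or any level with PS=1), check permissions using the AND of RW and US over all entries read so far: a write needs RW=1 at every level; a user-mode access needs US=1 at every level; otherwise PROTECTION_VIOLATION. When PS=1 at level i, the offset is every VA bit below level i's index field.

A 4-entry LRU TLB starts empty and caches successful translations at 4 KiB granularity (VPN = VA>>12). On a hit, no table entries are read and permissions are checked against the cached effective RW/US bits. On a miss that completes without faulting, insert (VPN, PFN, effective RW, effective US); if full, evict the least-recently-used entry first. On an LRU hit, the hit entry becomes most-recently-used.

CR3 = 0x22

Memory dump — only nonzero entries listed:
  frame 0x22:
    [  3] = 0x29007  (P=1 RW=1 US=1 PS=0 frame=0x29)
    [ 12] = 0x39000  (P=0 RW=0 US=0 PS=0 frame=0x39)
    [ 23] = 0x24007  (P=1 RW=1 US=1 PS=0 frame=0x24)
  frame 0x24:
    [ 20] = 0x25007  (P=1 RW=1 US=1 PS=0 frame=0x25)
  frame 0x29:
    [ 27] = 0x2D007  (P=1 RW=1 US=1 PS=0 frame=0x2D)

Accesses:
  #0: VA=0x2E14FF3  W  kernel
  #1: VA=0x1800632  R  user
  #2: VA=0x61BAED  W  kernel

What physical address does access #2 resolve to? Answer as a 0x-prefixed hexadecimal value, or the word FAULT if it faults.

Per-access translation:
#0 VA=0x2E14FF3 (w,kernel):
  L0: frame=0x22 idx=23 entry=0x24007 [P=1 RW=1 US=1 PS=0]
  L1: frame=0x24 idx=20 entry=0x25007 [P=1 RW=1 US=1 PS=0]
  ⇒ phys 0x25FF3  [2 reads]
#1 VA=0x1800632 (r,user):
  L0: frame=0x22 idx=12 entry=0x39000 [P=0 RW=0 US=0 PS=0]
  ✗ PAGE_NOT_PRESENT  [1 reads]
#2 VA=0x61BAED (w,kernel):
  L0: frame=0x22 idx=3 entry=0x29007 [P=1 RW=1 US=1 PS=0]
  L1: frame=0x29 idx=27 entry=0x2D007 [P=1 RW=1 US=1 PS=0]
  ⇒ phys 0x2DAED  [2 reads]

Access #2 PA: 0x2DAED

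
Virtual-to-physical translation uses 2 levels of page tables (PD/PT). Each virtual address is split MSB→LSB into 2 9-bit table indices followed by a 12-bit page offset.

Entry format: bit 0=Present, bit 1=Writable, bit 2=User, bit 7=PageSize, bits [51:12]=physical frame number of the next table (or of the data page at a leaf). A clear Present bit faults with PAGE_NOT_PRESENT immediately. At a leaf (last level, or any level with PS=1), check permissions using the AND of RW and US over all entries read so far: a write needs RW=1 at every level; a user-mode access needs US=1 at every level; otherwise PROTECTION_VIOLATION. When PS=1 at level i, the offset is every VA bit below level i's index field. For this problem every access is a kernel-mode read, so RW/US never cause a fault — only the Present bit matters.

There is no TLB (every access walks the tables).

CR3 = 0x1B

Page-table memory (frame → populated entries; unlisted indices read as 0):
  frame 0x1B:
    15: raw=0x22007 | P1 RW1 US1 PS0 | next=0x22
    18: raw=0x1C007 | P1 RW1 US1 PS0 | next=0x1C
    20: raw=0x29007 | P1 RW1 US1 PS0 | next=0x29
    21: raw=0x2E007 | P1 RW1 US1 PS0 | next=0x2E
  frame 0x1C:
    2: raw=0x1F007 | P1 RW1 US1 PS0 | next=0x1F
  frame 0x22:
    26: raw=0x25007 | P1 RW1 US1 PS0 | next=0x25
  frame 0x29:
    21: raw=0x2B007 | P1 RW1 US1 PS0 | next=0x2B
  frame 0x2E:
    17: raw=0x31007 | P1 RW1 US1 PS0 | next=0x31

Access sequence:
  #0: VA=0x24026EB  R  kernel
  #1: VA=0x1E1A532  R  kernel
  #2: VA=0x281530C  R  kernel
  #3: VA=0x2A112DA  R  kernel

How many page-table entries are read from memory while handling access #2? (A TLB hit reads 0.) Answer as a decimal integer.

Per-access translation:
#0 VA=0x24026EB (r,kernel):
  L0: frame=0x1B idx=18 entry=0x1C007 [P=1 RW=1 US=1 PS=0]
  L1: frame=0x1C idx=2 entry=0x1F007 [P=1 RW=1 US=1 PS=0]
  → PA=0x1F6EB  (2 entries read)
#1 VA=0x1E1A532 (r,kernel):
  L0: frame=0x1B idx=15 entry=0x22007 [P=1 RW=1 US=1 PS=0]
  L1: frame=0x22 idx=26 entry=0x25007 [P=1 RW=1 US=1 PS=0]
  → PA=0x25532  (2 entries read)
#2 VA=0x281530C (r,kernel):
  L0: frame=0x1B idx=20 entry=0x29007 [P=1 RW=1 US=1 PS=0]
  L1: frame=0x29 idx=21 entry=0x2B007 [P=1 RW=1 US=1 PS=0]
  → PA=0x2B30C  (2 entries read)
#3 VA=0x2A112DA (r,kernel):
  L0: frame=0x1B idx=21 entry=0x2E007 [P=1 RW=1 US=1 PS=0]
  L1: frame=0x2E idx=17 entry=0x31007 [P=1 RW=1 US=1 PS=0]
  → PA=0x312DA  (2 entries read)

Entries read for #2: 2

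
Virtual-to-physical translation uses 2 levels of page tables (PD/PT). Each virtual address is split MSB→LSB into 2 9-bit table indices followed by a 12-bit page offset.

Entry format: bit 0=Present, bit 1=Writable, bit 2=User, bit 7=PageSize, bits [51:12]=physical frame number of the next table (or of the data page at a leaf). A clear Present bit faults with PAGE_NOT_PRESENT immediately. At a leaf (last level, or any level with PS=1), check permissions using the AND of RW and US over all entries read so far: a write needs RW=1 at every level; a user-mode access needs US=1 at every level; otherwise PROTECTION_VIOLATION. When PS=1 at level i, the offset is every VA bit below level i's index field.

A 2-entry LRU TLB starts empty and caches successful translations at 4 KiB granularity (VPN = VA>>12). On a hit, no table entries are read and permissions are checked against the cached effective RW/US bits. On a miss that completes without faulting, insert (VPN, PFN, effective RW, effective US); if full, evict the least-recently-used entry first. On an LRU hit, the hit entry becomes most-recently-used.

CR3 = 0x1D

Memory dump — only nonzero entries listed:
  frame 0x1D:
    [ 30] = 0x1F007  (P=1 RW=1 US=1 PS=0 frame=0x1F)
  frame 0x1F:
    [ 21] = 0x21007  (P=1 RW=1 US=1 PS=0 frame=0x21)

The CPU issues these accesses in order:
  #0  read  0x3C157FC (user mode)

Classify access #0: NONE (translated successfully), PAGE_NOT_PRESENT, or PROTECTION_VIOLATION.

Per-access translation:
#0 VA=0x3C157FC (r,user):
  [0] read 0x1D idx=30: raw=0x1F007 flags P=1 W=1 U=1 S=0
  [1] read 0x1F idx=21: raw=0x21007 flags P=1 W=1 U=1 S=0
  → PA=0x217FC  (2 entries read)

Access #0 fault: NONE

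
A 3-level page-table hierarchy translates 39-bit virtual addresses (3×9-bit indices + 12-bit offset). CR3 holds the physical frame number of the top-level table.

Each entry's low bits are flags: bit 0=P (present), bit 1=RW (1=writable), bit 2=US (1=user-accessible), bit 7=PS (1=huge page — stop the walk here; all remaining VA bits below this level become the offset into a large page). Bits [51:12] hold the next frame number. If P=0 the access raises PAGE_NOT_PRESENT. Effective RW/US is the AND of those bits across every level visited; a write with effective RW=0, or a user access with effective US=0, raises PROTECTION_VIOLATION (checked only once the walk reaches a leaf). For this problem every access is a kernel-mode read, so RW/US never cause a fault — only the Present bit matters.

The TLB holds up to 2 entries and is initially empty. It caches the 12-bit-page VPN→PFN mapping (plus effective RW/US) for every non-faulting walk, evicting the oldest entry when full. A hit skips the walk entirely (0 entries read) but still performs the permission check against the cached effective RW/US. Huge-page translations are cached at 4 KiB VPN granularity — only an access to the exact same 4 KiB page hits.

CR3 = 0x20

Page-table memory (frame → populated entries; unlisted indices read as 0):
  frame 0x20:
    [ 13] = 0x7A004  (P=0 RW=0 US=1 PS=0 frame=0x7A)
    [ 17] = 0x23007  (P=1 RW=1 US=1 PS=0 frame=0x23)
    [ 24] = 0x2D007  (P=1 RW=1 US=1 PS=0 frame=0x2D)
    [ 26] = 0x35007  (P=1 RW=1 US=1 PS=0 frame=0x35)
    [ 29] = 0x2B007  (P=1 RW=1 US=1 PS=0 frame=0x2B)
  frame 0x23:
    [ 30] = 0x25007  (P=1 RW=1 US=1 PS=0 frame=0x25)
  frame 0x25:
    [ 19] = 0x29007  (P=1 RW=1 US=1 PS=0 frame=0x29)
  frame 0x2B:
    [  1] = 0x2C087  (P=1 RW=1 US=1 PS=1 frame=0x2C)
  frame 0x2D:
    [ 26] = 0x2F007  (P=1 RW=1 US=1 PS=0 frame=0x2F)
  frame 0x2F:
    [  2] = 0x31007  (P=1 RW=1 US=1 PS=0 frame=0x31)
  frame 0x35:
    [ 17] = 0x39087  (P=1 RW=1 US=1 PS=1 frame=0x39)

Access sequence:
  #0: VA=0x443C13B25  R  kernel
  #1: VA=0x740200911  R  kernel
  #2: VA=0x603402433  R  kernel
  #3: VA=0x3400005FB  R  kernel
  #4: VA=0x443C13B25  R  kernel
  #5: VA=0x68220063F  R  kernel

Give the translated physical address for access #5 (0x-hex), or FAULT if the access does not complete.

Trace:
#0 VA=0x443C13B25 (r,kernel):
  lvl0: tbl 0x20, slot 17 ⇒ 0x23007 (P1/RW1/US1/PS0)
  lvl1: tbl 0x23, slot 30 ⇒ 0x25007 (P1/RW1/US1/PS0)
  lvl2: tbl 0x25, slot 19 ⇒ 0x29007 (P1/RW1/US1/PS0)
  ⇒ phys 0x29B25  [3 reads]
#1 VA=0x740200911 (r,kernel):
  lvl0: tbl 0x20, slot 29 ⇒ 0x2B007 (P1/RW1/US1/PS0)
  lvl1: tbl 0x2B, slot 1 ⇒ 0x2C087 (P1/RW1/US1/PS1)
  ⇒ phys 0x2C911 (huge @L1)  [2 reads]
#2 VA=0x603402433 (r,kernel):
  lvl0: tbl 0x20, slot 24 ⇒ 0x2D007 (P1/RW1/US1/PS0)
  lvl1: tbl 0x2D, slot 26 ⇒ 0x2F007 (P1/RW1/US1/PS0)
  lvl2: tbl 0x2F, slot 2 ⇒ 0x31007 (P1/RW1/US1/PS0)
  ⇒ phys 0x31433  [3 reads]
#3 VA=0x3400005FB (r,kernel):
  lvl0: tbl 0x20, slot 13 ⇒ 0x7A004 (P0/RW0/US1/PS0)
  → PAGE_NOT_PRESENT  (1 entries read)
#4 VA=0x443C13B25 (r,kernel):
  lvl0: tbl 0x20, slot 17 ⇒ 0x23007 (P1/RW1/US1/PS0)
  lvl1: tbl 0x23, slot 30 ⇒ 0x25007 (P1/RW1/US1/PS0)
  lvl2: tbl 0x25, slot 19 ⇒ 0x29007 (P1/RW1/US1/PS0)
  ⇒ phys 0x29B25  [3 reads]
#5 VA=0x68220063F (r,kernel):
  lvl0: tbl 0x20, slot 26 ⇒ 0x35007 (P1/RW1/US1/PS0)
  lvl1: tbl 0x35, slot 17 ⇒ 0x39087 (P1/RW1/US1/PS1)
  ⇒ phys 0x3963F (huge @L1)  [2 reads]

Access #5 PA: 0x3963F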